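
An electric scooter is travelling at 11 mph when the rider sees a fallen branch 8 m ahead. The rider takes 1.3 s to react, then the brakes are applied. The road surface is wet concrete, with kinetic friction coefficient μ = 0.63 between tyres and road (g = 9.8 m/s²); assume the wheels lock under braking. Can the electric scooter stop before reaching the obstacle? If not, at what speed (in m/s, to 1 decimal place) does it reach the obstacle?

11 mph × 0.44704 = 4.9174 m/s.
a = μg = 0.63 × 9.8 = 6.174 m/s².
Reaction distance = 4.9174 × 1.3 = 6.393 m.
Braking distance needed to stop: v²/(2a) = 24.181 / 12.348 = 1.958 m, so total needed = 6.393 + 1.958 = 8.351 m > 8 m — it cannot stop.
Distance remaining when braking begins: 8 − 6.393 = 1.607 m.
v² = v₀² − 2a·d = 24.181 − 2 × 6.174 × 1.607 = 4.338 m²/s².
v = √4.338 = 2.083 m/s.

No — it strikes the obstacle at 2.1 m/s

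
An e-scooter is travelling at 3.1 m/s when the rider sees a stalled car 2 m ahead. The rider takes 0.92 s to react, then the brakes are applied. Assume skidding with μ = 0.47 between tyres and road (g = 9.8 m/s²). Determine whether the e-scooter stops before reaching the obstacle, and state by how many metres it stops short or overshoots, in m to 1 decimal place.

No — it overshoots by 1.9 m

a = μg = 0.47 × 9.8 = 4.606 m/s².
Reaction distance = 3.1000 × 0.92 = 2.852 m.
Braking distance = v²/(2a) = 9.610 / 9.212 = 1.043 m.
Total stopping distance = 2.852 + 1.043 = 3.895 m, vs 2 m available — it cannot stop in time and overshoots by 3.895 − 2 = 1.895 m.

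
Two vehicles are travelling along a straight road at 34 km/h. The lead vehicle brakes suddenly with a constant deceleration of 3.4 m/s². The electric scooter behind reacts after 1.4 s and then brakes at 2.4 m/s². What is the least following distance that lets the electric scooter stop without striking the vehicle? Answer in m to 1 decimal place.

Minimum gap ≈ 18.7 m

34 km/h ÷ 3.6 = 9.4444 m/s.
Leader travels v²/(2a_L) = 89.197 / 6.800 = 13.117 m before stopping.
Follower covers v·t_r = 9.4444 × 1.4 = 13.222 m while reacting, then v²/(2a_F) = 89.197 / 4.800 = 18.583 m while braking, for a total of 13.222 + 18.583 = 31.805 m.
Since a_F ≤ a_L and the follower starts braking later, the follower is never slower than the leader, so the closest approach is when both have stopped.
Minimum gap = 31.805 − 13.117 = 18.688 m.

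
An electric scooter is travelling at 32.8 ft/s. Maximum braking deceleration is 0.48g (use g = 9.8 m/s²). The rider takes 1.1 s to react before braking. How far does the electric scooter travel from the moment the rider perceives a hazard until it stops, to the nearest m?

Total stopping distance ≈ 22 m

32.8 ft/s × 0.3048 = 9.9974 m/s.
a = 0.48 × 9.8 = 4.704 m/s².
Reaction distance = v·t_r = 9.9974 × 1.1 = 10.997 m.
Braking distance = v²/(2a) = 9.9974² / (2 × 4.704) = 99.948 / 9.408 = 10.624 m.
Total = 10.997 + 10.624 = 21.621 m.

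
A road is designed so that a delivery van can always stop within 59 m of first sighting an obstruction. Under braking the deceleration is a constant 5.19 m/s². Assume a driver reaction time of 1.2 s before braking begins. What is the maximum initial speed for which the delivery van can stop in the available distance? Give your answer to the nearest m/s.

Stopping distance: v·t_r + v²/(2a) = 59 with t_r = 1.2 s and a = 5.190 m/s².
So v² + 12.456 v − 612.42 = 0.
Positive root: v = −a·t_r + √((a·t_r)² + 2a·d) = −6.228 + √(38.788 + 612.42) = 19.2908 m/s.

Maximum speed ≈ 19 m/s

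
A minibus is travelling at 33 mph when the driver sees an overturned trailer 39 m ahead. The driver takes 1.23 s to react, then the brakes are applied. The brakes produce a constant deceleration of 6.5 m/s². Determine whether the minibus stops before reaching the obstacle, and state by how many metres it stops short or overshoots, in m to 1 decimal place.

Yes — it stops 4.1 m short of the obstacle

33 mph × 0.44704 = 14.7523 m/s.
Reaction distance = 14.7523 × 1.23 = 18.145 m.
Braking distance = v²/(2a) = 217.630 / 13.000 = 16.741 m.
Total stopping distance = 18.145 + 16.741 = 34.886 m, vs 39 m available — it stops with 39 − 34.886 = 4.114 m to spare.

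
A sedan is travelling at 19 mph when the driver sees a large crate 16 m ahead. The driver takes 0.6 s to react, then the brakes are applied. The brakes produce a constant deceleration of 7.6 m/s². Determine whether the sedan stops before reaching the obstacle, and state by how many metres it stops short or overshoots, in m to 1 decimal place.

Yes — it stops 6.2 m short of the obstacle

19 mph × 0.44704 = 8.4938 m/s.
Reaction distance = 8.4938 × 0.6 = 5.096 m.
Braking distance = v²/(2a) = 72.145 / 15.200 = 4.746 m.
Total stopping distance = 5.096 + 4.746 = 9.842 m, vs 16 m available — it stops with 16 − 9.842 = 6.158 m to spare.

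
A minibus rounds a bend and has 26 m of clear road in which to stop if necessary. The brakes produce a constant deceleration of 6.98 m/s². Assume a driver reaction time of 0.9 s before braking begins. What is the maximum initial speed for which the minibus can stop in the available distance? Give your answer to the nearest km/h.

Maximum speed ≈ 50 km/h

Stopping distance: v·t_r + v²/(2a) = 26 with t_r = 0.9 s and a = 6.980 m/s².
So v² + 12.564 v − 362.96 = 0.
Positive root: v = −a·t_r + √((a·t_r)² + 2a·d) = −6.282 + √(39.464 + 362.96) = 13.7785 m/s.
13.7785 m/s × 3.6 = 49.603 km/h.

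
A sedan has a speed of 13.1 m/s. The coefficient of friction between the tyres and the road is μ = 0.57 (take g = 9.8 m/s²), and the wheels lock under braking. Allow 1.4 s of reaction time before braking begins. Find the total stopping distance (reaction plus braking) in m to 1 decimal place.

a = μg = 0.57 × 9.8 = 5.586 m/s².
Reaction distance = v·t_r = 13.1000 × 1.4 = 18.340 m.
Braking distance = v²/(2a) = 13.1000² / (2 × 5.586) = 171.610 / 11.172 = 15.361 m.
Total = 18.340 + 15.361 = 33.701 m.

Total stopping distance ≈ 33.7 m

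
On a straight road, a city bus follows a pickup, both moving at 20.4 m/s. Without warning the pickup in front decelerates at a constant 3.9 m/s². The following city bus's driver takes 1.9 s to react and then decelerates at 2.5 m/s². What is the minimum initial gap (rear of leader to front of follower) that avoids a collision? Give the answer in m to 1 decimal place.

Minimum gap ≈ 68.6 m

Leader travels v²/(2a_L) = 416.160 / 7.800 = 53.354 m before stopping.
Follower covers v·t_r = 20.4000 × 1.9 = 38.760 m while reacting, then v²/(2a_F) = 416.160 / 5.000 = 83.232 m while braking, for a total of 38.760 + 83.232 = 121.992 m.
Since a_F ≤ a_L and the follower starts braking later, the follower is never slower than the leader, so the closest approach is when both have stopped.
Minimum gap = 121.992 − 53.354 = 68.638 m.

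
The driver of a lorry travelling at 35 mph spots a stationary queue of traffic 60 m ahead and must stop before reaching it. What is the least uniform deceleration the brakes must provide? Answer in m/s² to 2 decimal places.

Required deceleration ≈ 2.04 m/s²

35 mph × 0.44704 = 15.6464 m/s.
v² = 2a·d ⇒ a = v²/(2d) = 15.6464² / (2 × 60.000) = 244.810 / 120.000 = 2.0401 m/s².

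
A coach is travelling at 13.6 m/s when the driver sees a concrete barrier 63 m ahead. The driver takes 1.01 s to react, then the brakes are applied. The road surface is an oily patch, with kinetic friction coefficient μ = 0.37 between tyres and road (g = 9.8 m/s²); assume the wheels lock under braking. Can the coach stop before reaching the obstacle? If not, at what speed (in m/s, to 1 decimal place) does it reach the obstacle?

Yes — it stops about 23.8 m short of the obstacle, so it never reaches it

a = μg = 0.37 × 9.8 = 3.626 m/s².
Reaction distance = 13.6000 × 1.01 = 13.736 m.
Braking distance = v²/(2a) = 184.960 / 7.252 = 25.505 m.
Total stopping distance = 13.736 + 25.505 = 39.241 m, vs 63 m available — it stops with 63 − 39.241 = 23.759 m to spare.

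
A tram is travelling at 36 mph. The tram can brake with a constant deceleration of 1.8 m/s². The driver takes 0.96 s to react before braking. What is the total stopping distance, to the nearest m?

36 mph × 0.44704 = 16.0934 m/s.
Reaction distance = v·t_r = 16.0934 × 0.96 = 15.450 m.
Braking distance = v²/(2a) = 16.0934² / (2 × 1.800) = 258.998 / 3.600 = 71.944 m.
Total = 15.450 + 71.944 = 87.394 m.

Total stopping distance ≈ 87 m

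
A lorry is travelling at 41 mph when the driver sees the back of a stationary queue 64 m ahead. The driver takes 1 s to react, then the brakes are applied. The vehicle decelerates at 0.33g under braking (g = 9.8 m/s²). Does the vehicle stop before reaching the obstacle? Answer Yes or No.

No

41 mph × 0.44704 = 18.3286 m/s.
a = 0.33 × 9.8 = 3.234 m/s².
Reaction distance = 18.3286 × 1 = 18.329 m.
Braking distance = v²/(2a) = 335.938 / 6.468 = 51.938 m.
Total stopping distance = 18.329 + 51.938 = 70.267 m, vs 64 m available — it cannot stop in time and overshoots by 70.267 − 64 = 6.267 m.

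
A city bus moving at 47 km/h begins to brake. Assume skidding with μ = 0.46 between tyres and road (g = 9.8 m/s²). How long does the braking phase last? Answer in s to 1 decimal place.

Braking time ≈ 2.9 s

47 km/h ÷ 3.6 = 13.0556 m/s.
a = μg = 0.46 × 9.8 = 4.508 m/s².
Braking time = v/a = 13.0556 / 4.508 = 2.896 s.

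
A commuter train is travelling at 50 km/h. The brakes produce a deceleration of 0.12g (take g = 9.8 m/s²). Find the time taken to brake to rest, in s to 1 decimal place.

50 km/h ÷ 3.6 = 13.8889 m/s.
a = 0.12 × 9.8 = 1.176 m/s².
Braking time = v/a = 13.8889 / 1.176 = 11.810 s.

Braking time ≈ 11.8 s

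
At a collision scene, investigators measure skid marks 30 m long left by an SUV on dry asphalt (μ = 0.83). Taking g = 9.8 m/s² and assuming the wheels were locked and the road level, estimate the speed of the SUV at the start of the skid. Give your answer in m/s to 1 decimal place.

Deceleration a = μg = 0.83 × 9.8 = 8.134 m/s².
v = √(2a·d) = √(2 × 8.134 × 30) = √488.040 = 22.0916 m/s.

Initial speed ≈ 22.1 m/s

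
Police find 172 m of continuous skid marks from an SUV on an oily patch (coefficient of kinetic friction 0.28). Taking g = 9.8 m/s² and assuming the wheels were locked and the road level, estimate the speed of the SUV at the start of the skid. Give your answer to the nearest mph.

Deceleration a = μg = 0.28 × 9.8 = 2.744 m/s².
v = √(2a·d) = √(2 × 2.744 × 172) = √943.936 = 30.7235 m/s.
= 30.7235 ÷ 0.44704 = 68.727 mph.

Initial speed ≈ 69 mph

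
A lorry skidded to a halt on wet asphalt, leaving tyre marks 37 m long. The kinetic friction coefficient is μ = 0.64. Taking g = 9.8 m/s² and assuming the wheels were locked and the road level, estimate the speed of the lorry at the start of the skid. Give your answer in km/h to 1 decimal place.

Deceleration a = μg = 0.64 × 9.8 = 6.272 m/s².
v = √(2a·d) = √(2 × 6.272 × 37) = √464.128 = 21.5436 m/s.
= 21.5436 × 3.6 = 77.557 km/h.

Initial speed ≈ 77.6 km/h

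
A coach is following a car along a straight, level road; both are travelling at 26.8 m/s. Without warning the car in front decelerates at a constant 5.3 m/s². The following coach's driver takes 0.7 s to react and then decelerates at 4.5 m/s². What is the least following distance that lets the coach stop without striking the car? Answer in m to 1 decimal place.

Minimum gap ≈ 30.8 m

Leader travels v²/(2a_L) = 718.240 / 10.600 = 67.758 m before stopping.
Follower covers v·t_r = 26.8000 × 0.7 = 18.760 m while reacting, then v²/(2a_F) = 718.240 / 9.000 = 79.804 m while braking, for a total of 18.760 + 79.804 = 98.564 m.
Since a_F ≤ a_L and the follower starts braking later, the follower is never slower than the leader, so the closest approach is when both have stopped.
Minimum gap = 98.564 − 67.758 = 30.806 m.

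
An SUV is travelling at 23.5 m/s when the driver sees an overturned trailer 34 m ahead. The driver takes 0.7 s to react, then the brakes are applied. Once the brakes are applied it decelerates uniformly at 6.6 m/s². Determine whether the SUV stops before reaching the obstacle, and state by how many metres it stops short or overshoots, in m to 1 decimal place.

No — it overshoots by 24.3 m

Reaction distance = 23.5000 × 0.7 = 16.450 m.
Braking distance = v²/(2a) = 552.250 / 13.200 = 41.837 m.
Total stopping distance = 16.450 + 41.837 = 58.287 m, vs 34 m available — it cannot stop in time and overshoots by 58.287 − 34 = 24.287 m.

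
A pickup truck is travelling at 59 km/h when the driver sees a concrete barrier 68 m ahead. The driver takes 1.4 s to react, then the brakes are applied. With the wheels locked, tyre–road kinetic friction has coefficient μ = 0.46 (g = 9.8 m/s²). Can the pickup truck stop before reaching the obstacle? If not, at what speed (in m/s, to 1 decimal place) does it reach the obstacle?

Yes — it stops about 15.3 m short of the obstacle, so it never reaches it

59 km/h ÷ 3.6 = 16.3889 m/s.
a = μg = 0.46 × 9.8 = 4.508 m/s².
Reaction distance = 16.3889 × 1.4 = 22.944 m.
Braking distance = v²/(2a) = 268.596 / 9.016 = 29.791 m.
Total stopping distance = 22.944 + 29.791 = 52.735 m, vs 68 m available — it stops with 68 − 52.735 = 15.265 m to spare.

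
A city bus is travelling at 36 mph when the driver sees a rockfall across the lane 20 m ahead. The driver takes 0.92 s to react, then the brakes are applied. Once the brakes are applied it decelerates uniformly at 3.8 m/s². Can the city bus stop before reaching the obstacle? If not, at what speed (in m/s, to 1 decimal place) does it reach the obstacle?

No — it strikes the obstacle at 14.8 m/s

36 mph × 0.44704 = 16.0934 m/s.
Reaction distance = 16.0934 × 0.92 = 14.806 m.
Braking distance needed to stop: v²/(2a) = 258.998 / 7.600 = 34.079 m, so total needed = 14.806 + 34.079 = 48.885 m > 20 m — it cannot stop.
Distance remaining when braking begins: 20 − 14.806 = 5.194 m.
v² = v₀² − 2a·d = 258.998 − 2 × 3.800 × 5.194 = 219.524 m²/s².
v = √219.524 = 14.816 m/s.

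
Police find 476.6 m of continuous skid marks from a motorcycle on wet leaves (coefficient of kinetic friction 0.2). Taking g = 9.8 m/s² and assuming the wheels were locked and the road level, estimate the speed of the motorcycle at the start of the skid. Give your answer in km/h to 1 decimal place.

Initial speed ≈ 155.6 km/h

Deceleration a = μg = 0.2 × 9.8 = 1.960 m/s².
v = √(2a·d) = √(2 × 1.960 × 476.6) = √1868.272 = 43.2235 m/s.
= 43.2235 × 3.6 = 155.605 km/h.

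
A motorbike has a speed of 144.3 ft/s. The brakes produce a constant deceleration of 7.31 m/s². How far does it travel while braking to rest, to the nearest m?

144.3 ft/s × 0.3048 = 43.9826 m/s.
Braking distance = v²/(2a) = 43.9826² / (2 × 7.310) = 1934.469 / 14.620 = 132.317 m.

Braking distance ≈ 132 m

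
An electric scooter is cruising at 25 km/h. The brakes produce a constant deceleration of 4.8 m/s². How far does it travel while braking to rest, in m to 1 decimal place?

25 km/h ÷ 3.6 = 6.9444 m/s.
Braking distance = v²/(2a) = 6.9444² / (2 × 4.800) = 48.225 / 9.600 = 5.023 m.

Braking distance ≈ 5.0 m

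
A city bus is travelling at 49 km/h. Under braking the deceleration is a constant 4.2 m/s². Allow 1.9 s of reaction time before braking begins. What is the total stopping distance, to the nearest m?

Total stopping distance ≈ 48 m

49 km/h ÷ 3.6 = 13.6111 m/s.
Reaction distance = v·t_r = 13.6111 × 1.9 = 25.861 m.
Braking distance = v²/(2a) = 13.6111² / (2 × 4.200) = 185.262 / 8.400 = 22.055 m.
Total = 25.861 + 22.055 = 47.916 m.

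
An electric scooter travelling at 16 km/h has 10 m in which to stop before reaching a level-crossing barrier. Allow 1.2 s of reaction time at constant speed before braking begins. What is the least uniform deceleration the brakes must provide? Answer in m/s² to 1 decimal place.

Required deceleration ≈ 2.1 m/s²

16 km/h ÷ 3.6 = 4.4444 m/s.
Distance covered during reaction = 4.4444 × 1.2 = 5.333 m.
Distance available for braking: 10 − 5.333 = 4.667 m.
v² = 2a·d ⇒ a = v²/(2d) = 4.4444² / (2 × 4.667) = 19.753 / 9.334 = 2.1162 m/s².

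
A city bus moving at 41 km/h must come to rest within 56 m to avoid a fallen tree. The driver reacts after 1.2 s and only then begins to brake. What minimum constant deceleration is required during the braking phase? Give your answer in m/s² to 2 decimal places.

41 km/h ÷ 3.6 = 11.3889 m/s.
Distance covered during reaction = 11.3889 × 1.2 = 13.667 m.
Distance available for braking: 56 − 13.667 = 42.333 m.
v² = 2a·d ⇒ a = v²/(2d) = 11.3889² / (2 × 42.333) = 129.707 / 84.666 = 1.5320 m/s².

Required deceleration ≈ 1.53 m/s²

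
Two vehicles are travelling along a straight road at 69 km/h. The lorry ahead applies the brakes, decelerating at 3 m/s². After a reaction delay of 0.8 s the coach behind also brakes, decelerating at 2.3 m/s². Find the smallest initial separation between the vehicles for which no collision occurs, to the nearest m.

69 km/h ÷ 3.6 = 19.1667 m/s.
Leader travels v²/(2a_L) = 367.362 / 6.000 = 61.227 m before stopping.
Follower covers v·t_r = 19.1667 × 0.8 = 15.333 m while reacting, then v²/(2a_F) = 367.362 / 4.600 = 79.861 m while braking, for a total of 15.333 + 79.861 = 95.194 m.
Since a_F ≤ a_L and the follower starts braking later, the follower is never slower than the leader, so the closest approach is when both have stopped.
Minimum gap = 95.194 − 61.227 = 33.967 m.

Minimum gap ≈ 34 m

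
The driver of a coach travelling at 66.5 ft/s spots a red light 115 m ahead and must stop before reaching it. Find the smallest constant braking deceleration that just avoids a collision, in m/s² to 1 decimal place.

Required deceleration ≈ 1.8 m/s²

66.5 ft/s × 0.3048 = 20.2692 m/s.
v² = 2a·d ⇒ a = v²/(2d) = 20.2692² / (2 × 115.000) = 410.840 / 230.000 = 1.7863 m/s².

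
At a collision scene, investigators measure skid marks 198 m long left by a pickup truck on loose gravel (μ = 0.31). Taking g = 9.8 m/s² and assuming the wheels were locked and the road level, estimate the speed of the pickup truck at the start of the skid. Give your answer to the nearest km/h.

Deceleration a = μg = 0.31 × 9.8 = 3.038 m/s².
v = √(2a·d) = √(2 × 3.038 × 198) = √1203.048 = 34.6850 m/s.
= 34.6850 × 3.6 = 124.866 km/h.

Initial speed ≈ 125 km/h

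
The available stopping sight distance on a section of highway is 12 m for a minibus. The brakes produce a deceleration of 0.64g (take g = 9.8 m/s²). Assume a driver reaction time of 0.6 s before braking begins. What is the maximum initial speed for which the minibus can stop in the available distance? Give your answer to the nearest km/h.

Maximum speed ≈ 33 km/h

a = 0.64 × 9.8 = 6.272 m/s².
Stopping distance: v·t_r + v²/(2a) = 12 with t_r = 0.6 s and a = 6.272 m/s².
So v² + 7.526 v − 150.53 = 0.
Positive root: v = −a·t_r + √((a·t_r)² + 2a·d) = −3.763 + √(14.160 + 150.53) = 9.0702 m/s.
9.0702 m/s × 3.6 = 32.653 km/h.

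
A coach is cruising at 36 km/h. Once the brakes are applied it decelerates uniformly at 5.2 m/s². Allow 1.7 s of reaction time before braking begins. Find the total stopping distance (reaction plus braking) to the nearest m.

Total stopping distance ≈ 27 m

36 km/h ÷ 3.6 = 10.0000 m/s.
Reaction distance = v·t_r = 10.0000 × 1.7 = 17.000 m.
Braking distance = v²/(2a) = 10.0000² / (2 × 5.200) = 100.000 / 10.400 = 9.615 m.
Total = 17.000 + 9.615 = 26.615 m.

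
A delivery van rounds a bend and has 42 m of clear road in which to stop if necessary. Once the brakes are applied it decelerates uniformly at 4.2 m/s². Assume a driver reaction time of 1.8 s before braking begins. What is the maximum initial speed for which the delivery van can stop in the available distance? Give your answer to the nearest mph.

Stopping distance: v·t_r + v²/(2a) = 42 with t_r = 1.8 s and a = 4.200 m/s².
So v² + 15.120 v − 352.80 = 0.
Positive root: v = −a·t_r + √((a·t_r)² + 2a·d) = −7.560 + √(57.154 + 352.80) = 12.6873 m/s.
12.6873 m/s ÷ 0.44704 = 28.381 mph.

Maximum speed ≈ 28 mph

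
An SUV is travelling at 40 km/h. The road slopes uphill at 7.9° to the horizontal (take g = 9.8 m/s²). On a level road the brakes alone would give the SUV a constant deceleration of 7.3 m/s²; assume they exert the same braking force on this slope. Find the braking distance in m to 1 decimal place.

Braking distance ≈ 7.1 m

40 km/h ÷ 3.6 = 11.1111 m/s.
Gravity along the uphill slope adds to the braking deceleration: a_eff = 7.300 + 9.8·sin 7.9° = 7.300 + 1.347 = 8.647 m/s².
Braking distance = v²/(2a) = 11.1111² / (2 × 8.647) = 123.457 / 17.294 = 7.139 m.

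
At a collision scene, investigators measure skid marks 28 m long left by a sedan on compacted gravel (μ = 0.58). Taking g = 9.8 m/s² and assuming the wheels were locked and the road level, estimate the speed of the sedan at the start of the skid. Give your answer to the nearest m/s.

Initial speed ≈ 18 m/s

Deceleration a = μg = 0.58 × 9.8 = 5.684 m/s².
v = √(2a·d) = √(2 × 5.684 × 28) = √318.304 = 17.8411 m/s.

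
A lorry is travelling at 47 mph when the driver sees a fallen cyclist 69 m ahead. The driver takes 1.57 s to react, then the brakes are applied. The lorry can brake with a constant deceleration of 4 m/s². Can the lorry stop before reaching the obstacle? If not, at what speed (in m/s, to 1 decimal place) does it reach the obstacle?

47 mph × 0.44704 = 21.0109 m/s.
Reaction distance = 21.0109 × 1.57 = 32.987 m.
Braking distance needed to stop: v²/(2a) = 441.458 / 8.000 = 55.182 m, so total needed = 32.987 + 55.182 = 88.169 m > 69 m — it cannot stop.
Distance remaining when braking begins: 69 − 32.987 = 36.013 m.
v² = v₀² − 2a·d = 441.458 − 2 × 4.000 × 36.013 = 153.354 m²/s².
v = √153.354 = 12.384 m/s.

No — it strikes the obstacle at 12.4 m/s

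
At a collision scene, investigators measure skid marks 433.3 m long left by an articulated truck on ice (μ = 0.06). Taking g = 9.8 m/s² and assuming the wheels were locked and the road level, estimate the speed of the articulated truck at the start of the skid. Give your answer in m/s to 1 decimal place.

Deceleration a = μg = 0.06 × 9.8 = 0.588 m/s².
v = √(2a·d) = √(2 × 0.588 × 433.3) = √509.561 = 22.5735 m/s.

Initial speed ≈ 22.6 m/s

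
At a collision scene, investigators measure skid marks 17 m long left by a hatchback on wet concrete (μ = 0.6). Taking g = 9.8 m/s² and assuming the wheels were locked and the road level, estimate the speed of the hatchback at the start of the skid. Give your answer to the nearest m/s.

Initial speed ≈ 14 m/s

Deceleration a = μg = 0.6 × 9.8 = 5.880 m/s².
v = √(2a·d) = √(2 × 5.880 × 17) = √199.920 = 14.1393 m/s.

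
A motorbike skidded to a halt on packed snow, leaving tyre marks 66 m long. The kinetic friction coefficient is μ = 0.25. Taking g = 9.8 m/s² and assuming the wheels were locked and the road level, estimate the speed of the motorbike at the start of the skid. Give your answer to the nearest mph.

Deceleration a = μg = 0.25 × 9.8 = 2.450 m/s².
v = √(2a·d) = √(2 × 2.450 × 66) = √323.400 = 17.9833 m/s.
= 17.9833 ÷ 0.44704 = 40.227 mph.

Initial speed ≈ 40 mph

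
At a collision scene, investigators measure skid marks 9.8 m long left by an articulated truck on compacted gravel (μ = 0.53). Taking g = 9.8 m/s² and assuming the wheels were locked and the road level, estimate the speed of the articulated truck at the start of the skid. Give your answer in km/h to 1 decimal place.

Deceleration a = μg = 0.53 × 9.8 = 5.194 m/s².
v = √(2a·d) = √(2 × 5.194 × 9.8) = √101.802 = 10.0897 m/s.
= 10.0897 × 3.6 = 36.323 km/h.

Initial speed ≈ 36.3 km/h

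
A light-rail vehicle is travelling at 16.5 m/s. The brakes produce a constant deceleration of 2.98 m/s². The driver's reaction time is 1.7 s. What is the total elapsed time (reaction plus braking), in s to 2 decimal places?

Braking time = v/a = 16.5000 / 2.980 = 5.537 s.
Total = 1.7 + 5.537 = 7.237 s.

Total time ≈ 7.24 s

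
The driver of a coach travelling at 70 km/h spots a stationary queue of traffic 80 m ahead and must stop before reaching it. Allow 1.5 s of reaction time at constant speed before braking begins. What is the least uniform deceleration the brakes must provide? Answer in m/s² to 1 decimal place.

Required deceleration ≈ 3.7 m/s²

70 km/h ÷ 3.6 = 19.4444 m/s.
Distance covered during reaction = 19.4444 × 1.5 = 29.167 m.
Distance available for braking: 80 − 29.167 = 50.833 m.
v² = 2a·d ⇒ a = v²/(2d) = 19.4444² / (2 × 50.833) = 378.085 / 101.666 = 3.7189 m/s².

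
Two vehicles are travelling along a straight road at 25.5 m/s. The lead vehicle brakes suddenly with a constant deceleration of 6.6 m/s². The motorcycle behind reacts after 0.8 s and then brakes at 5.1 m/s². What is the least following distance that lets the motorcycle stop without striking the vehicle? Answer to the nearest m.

Minimum gap ≈ 35 m

Leader travels v²/(2a_L) = 650.250 / 13.200 = 49.261 m before stopping.
Follower covers v·t_r = 25.5000 × 0.8 = 20.400 m while reacting, then v²/(2a_F) = 650.250 / 10.200 = 63.750 m while braking, for a total of 20.400 + 63.750 = 84.150 m.
Since a_F ≤ a_L and the follower starts braking later, the follower is never slower than the leader, so the closest approach is when both have stopped.
Minimum gap = 84.150 − 49.261 = 34.889 m.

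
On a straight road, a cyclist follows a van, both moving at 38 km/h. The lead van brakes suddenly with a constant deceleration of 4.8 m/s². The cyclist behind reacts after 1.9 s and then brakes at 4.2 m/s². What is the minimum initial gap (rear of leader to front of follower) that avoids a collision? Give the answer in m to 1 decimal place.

Minimum gap ≈ 21.7 m

38 km/h ÷ 3.6 = 10.5556 m/s.
Leader travels v²/(2a_L) = 111.421 / 9.600 = 11.606 m before stopping.
Follower covers v·t_r = 10.5556 × 1.9 = 20.056 m while reacting, then v²/(2a_F) = 111.421 / 8.400 = 13.264 m while braking, for a total of 20.056 + 13.264 = 33.320 m.
Since a_F ≤ a_L and the follower starts braking later, the follower is never slower than the leader, so the closest approach is when both have stopped.
Minimum gap = 33.320 − 11.606 = 21.714 m.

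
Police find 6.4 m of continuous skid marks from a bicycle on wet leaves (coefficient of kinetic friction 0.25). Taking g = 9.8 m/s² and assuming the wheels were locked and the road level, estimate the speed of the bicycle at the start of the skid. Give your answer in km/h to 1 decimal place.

Initial speed ≈ 20.2 km/h

Deceleration a = μg = 0.25 × 9.8 = 2.450 m/s².
v = √(2a·d) = √(2 × 2.450 × 6.4) = √31.360 = 5.6000 m/s.
= 5.6000 × 3.6 = 20.160 km/h.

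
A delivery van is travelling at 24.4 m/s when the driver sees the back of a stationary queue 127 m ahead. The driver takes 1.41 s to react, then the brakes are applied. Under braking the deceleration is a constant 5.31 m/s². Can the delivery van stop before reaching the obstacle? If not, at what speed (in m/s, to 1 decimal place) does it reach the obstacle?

Yes — it stops about 36.5 m short of the obstacle, so it never reaches it

Reaction distance = 24.4000 × 1.41 = 34.404 m.
Braking distance = v²/(2a) = 595.360 / 10.620 = 56.060 m.
Total stopping distance = 34.404 + 56.060 = 90.464 m, vs 127 m available — it stops with 127 − 90.464 = 36.536 m to spare.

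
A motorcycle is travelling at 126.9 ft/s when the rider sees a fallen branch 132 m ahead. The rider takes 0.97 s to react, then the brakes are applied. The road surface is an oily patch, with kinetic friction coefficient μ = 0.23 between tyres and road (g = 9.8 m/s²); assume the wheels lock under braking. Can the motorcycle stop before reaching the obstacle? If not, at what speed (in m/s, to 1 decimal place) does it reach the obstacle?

No — it strikes the obstacle at 32.7 m/s

126.9 ft/s × 0.3048 = 38.6791 m/s.
a = μg = 0.23 × 9.8 = 2.254 m/s².
Reaction distance = 38.6791 × 0.97 = 37.519 m.
Braking distance needed to stop: v²/(2a) = 1496.073 / 4.508 = 331.871 m, so total needed = 37.519 + 331.871 = 369.390 m > 132 m — it cannot stop.
Distance remaining when braking begins: 132 − 37.519 = 94.481 m.
v² = v₀² − 2a·d = 1496.073 − 2 × 2.254 × 94.481 = 1070.153 m²/s².
v = √1070.153 = 32.713 m/s.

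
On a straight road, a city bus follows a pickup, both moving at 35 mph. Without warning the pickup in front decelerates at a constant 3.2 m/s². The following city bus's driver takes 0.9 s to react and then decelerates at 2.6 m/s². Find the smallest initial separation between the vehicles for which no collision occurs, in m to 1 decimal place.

Minimum gap ≈ 22.9 m

35 mph × 0.44704 = 15.6464 m/s.
Leader travels v²/(2a_L) = 244.810 / 6.400 = 38.252 m before stopping.
Follower covers v·t_r = 15.6464 × 0.9 = 14.082 m while reacting, then v²/(2a_F) = 244.810 / 5.200 = 47.079 m while braking, for a total of 14.082 + 47.079 = 61.161 m.
Since a_F ≤ a_L and the follower starts braking later, the follower is never slower than the leader, so the closest approach is when both have stopped.
Minimum gap = 61.161 − 38.252 = 22.909 m.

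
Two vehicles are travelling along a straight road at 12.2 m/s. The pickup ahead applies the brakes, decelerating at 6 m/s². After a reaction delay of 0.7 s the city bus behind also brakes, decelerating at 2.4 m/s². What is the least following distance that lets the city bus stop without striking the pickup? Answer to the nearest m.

Leader travels v²/(2a_L) = 148.840 / 12.000 = 12.403 m before stopping.
Follower covers v·t_r = 12.2000 × 0.7 = 8.540 m while reacting, then v²/(2a_F) = 148.840 / 4.800 = 31.008 m while braking, for a total of 8.540 + 31.008 = 39.548 m.
Since a_F ≤ a_L and the follower starts braking later, the follower is never slower than the leader, so the closest approach is when both have stopped.
Minimum gap = 39.548 − 12.403 = 27.145 m.

Minimum gap ≈ 27 m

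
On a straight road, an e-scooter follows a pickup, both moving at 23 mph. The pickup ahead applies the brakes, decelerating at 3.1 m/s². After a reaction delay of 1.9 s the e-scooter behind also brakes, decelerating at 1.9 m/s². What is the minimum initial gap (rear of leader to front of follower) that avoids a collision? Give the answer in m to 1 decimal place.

23 mph × 0.44704 = 10.2819 m/s.
Leader travels v²/(2a_L) = 105.717 / 6.200 = 17.051 m before stopping.
Follower covers v·t_r = 10.2819 × 1.9 = 19.536 m while reacting, then v²/(2a_F) = 105.717 / 3.800 = 27.820 m while braking, for a total of 19.536 + 27.820 = 47.356 m.
Since a_F ≤ a_L and the follower starts braking later, the follower is never slower than the leader, so the closest approach is when both have stopped.
Minimum gap = 47.356 − 17.051 = 30.305 m.

Minimum gap ≈ 30.3 m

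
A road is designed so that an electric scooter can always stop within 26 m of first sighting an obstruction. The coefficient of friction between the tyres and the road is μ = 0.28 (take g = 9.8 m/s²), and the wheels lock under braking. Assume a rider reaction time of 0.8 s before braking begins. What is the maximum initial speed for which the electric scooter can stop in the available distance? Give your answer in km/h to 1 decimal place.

Maximum speed ≈ 35.8 km/h

a = μg = 0.28 × 9.8 = 2.744 m/s².
Stopping distance: v·t_r + v²/(2a) = 26 with t_r = 0.8 s and a = 2.744 m/s².
So v² + 4.390 v − 142.69 = 0.
Positive root: v = −a·t_r + √((a·t_r)² + 2a·d) = −2.195 + √(4.818 + 142.69) = 9.9503 m/s.
9.9503 m/s × 3.6 = 35.821 km/h.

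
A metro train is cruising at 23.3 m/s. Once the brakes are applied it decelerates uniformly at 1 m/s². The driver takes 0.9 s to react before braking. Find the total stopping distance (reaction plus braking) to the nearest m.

Reaction distance = v·t_r = 23.3000 × 0.9 = 20.970 m.
Braking distance = v²/(2a) = 23.3000² / (2 × 1.000) = 542.890 / 2.000 = 271.445 m.
Total = 20.970 + 271.445 = 292.415 m.

Total stopping distance ≈ 292 m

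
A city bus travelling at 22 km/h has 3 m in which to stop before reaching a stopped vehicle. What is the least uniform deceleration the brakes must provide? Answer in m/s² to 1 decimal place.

Required deceleration ≈ 6.2 m/s²

22 km/h ÷ 3.6 = 6.1111 m/s.
v² = 2a·d ⇒ a = v²/(2d) = 6.1111² / (2 × 3.000) = 37.346 / 6.000 = 6.2243 m/s².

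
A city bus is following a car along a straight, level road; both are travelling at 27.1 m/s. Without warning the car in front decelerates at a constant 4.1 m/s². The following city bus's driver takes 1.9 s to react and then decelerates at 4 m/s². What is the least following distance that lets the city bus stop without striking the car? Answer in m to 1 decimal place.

Leader travels v²/(2a_L) = 734.410 / 8.200 = 89.562 m before stopping.
Follower covers v·t_r = 27.1000 × 1.9 = 51.490 m while reacting, then v²/(2a_F) = 734.410 / 8.000 = 91.801 m while braking, for a total of 51.490 + 91.801 = 143.291 m.
Since a_F ≤ a_L and the follower starts braking later, the follower is never slower than the leader, so the closest approach is when both have stopped.
Minimum gap = 143.291 − 89.562 = 53.729 m.

Minimum gap ≈ 53.7 m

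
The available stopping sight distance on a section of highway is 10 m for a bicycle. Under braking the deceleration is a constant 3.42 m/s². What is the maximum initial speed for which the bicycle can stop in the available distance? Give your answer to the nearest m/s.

Maximum speed ≈ 8 m/s

v²/(2a) = d ⇒ v = √(2 × 3.420 × 10) = √68.40 = 8.2704 m/s.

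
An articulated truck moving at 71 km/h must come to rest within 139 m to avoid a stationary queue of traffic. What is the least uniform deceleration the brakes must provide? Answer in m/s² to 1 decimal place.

71 km/h ÷ 3.6 = 19.7222 m/s.
v² = 2a·d ⇒ a = v²/(2d) = 19.7222² / (2 × 139.000) = 388.965 / 278.000 = 1.3992 m/s².

Required deceleration ≈ 1.4 m/s²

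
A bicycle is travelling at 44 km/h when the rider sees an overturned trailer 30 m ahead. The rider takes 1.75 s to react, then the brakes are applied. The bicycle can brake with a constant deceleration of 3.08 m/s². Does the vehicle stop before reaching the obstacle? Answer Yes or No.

44 km/h ÷ 3.6 = 12.2222 m/s.
Reaction distance = 12.2222 × 1.75 = 21.389 m.
Braking distance = v²/(2a) = 149.382 / 6.160 = 24.250 m.
Total stopping distance = 21.389 + 24.250 = 45.639 m, vs 30 m available — it cannot stop in time and overshoots by 45.639 − 30 = 15.639 m.

No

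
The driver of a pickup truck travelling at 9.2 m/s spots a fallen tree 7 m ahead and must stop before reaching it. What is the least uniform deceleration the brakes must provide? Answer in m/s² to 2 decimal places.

v² = 2a·d ⇒ a = v²/(2d) = 9.2000² / (2 × 7.000) = 84.640 / 14.000 = 6.0457 m/s².

Required deceleration ≈ 6.05 m/s²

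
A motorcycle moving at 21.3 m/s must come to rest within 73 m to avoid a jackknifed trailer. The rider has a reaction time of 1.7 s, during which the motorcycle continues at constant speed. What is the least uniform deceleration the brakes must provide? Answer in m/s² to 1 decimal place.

Distance covered during reaction = 21.3000 × 1.7 = 36.210 m.
Distance available for braking: 73 − 36.210 = 36.790 m.
v² = 2a·d ⇒ a = v²/(2d) = 21.3000² / (2 × 36.790) = 453.690 / 73.580 = 6.1659 m/s².

Required deceleration ≈ 6.2 m/s²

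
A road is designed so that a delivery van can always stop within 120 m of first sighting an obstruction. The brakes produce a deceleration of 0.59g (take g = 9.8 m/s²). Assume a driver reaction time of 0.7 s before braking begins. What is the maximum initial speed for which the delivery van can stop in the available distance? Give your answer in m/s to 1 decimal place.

a = 0.59 × 9.8 = 5.782 m/s².
Stopping distance: v·t_r + v²/(2a) = 120 with t_r = 0.7 s and a = 5.782 m/s².
So v² + 8.095 v − 1387.68 = 0.
Positive root: v = −a·t_r + √((a·t_r)² + 2a·d) = −4.047 + √(16.378 + 1387.68) = 33.4238 m/s.

Maximum speed ≈ 33.4 m/s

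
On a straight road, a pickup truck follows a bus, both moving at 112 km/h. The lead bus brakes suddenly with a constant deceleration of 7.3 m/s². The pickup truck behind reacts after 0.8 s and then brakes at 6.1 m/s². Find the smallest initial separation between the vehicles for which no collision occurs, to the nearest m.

112 km/h ÷ 3.6 = 31.1111 m/s.
Leader travels v²/(2a_L) = 967.901 / 14.600 = 66.295 m before stopping.
Follower covers v·t_r = 31.1111 × 0.8 = 24.889 m while reacting, then v²/(2a_F) = 967.901 / 12.200 = 79.336 m while braking, for a total of 24.889 + 79.336 = 104.225 m.
Since a_F ≤ a_L and the follower starts braking later, the follower is never slower than the leader, so the closest approach is when both have stopped.
Minimum gap = 104.225 − 66.295 = 37.930 m.

Minimum gap ≈ 38 m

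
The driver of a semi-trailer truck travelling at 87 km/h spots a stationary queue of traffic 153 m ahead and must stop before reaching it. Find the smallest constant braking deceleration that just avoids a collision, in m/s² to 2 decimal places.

Required deceleration ≈ 1.91 m/s²

87 km/h ÷ 3.6 = 24.1667 m/s.
v² = 2a·d ⇒ a = v²/(2d) = 24.1667² / (2 × 153.000) = 584.029 / 306.000 = 1.9086 m/s².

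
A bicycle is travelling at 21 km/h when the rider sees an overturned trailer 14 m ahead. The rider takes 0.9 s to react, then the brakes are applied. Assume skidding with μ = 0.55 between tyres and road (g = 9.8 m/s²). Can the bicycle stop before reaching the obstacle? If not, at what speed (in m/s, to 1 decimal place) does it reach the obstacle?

21 km/h ÷ 3.6 = 5.8333 m/s.
a = μg = 0.55 × 9.8 = 5.390 m/s².
Reaction distance = 5.8333 × 0.9 = 5.250 m.
Braking distance = v²/(2a) = 34.027 / 10.780 = 3.156 m.
Total stopping distance = 5.250 + 3.156 = 8.406 m, vs 14 m available — it stops with 14 − 8.406 = 5.594 m to spare.

Yes — it stops about 5.6 m short of the obstacle, so it never reaches it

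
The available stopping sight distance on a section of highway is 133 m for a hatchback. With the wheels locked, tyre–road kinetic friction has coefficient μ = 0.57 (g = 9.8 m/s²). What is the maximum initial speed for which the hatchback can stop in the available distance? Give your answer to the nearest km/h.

Maximum speed ≈ 139 km/h

a = μg = 0.57 × 9.8 = 5.586 m/s².
v²/(2a) = d ⇒ v = √(2 × 5.586 × 133) = √1485.88 = 38.5471 m/s.
38.5471 m/s × 3.6 = 138.770 km/h.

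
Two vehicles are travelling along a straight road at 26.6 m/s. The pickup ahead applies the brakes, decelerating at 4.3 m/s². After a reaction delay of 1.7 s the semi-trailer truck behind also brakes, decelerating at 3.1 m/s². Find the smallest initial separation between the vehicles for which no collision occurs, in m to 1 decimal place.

Leader travels v²/(2a_L) = 707.560 / 8.600 = 82.274 m before stopping.
Follower covers v·t_r = 26.6000 × 1.7 = 45.220 m while reacting, then v²/(2a_F) = 707.560 / 6.200 = 114.123 m while braking, for a total of 45.220 + 114.123 = 159.343 m.
Since a_F ≤ a_L and the follower starts braking later, the follower is never slower than the leader, so the closest approach is when both have stopped.
Minimum gap = 159.343 − 82.274 = 77.069 m.

Minimum gap ≈ 77.1 m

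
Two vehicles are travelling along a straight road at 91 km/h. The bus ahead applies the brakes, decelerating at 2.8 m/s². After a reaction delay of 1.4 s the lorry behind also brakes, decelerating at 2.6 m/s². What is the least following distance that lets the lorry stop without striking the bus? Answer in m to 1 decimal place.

91 km/h ÷ 3.6 = 25.2778 m/s.
Leader travels v²/(2a_L) = 638.967 / 5.600 = 114.101 m before stopping.
Follower covers v·t_r = 25.2778 × 1.4 = 35.389 m while reacting, then v²/(2a_F) = 638.967 / 5.200 = 122.878 m while braking, for a total of 35.389 + 122.878 = 158.267 m.
Since a_F ≤ a_L and the follower starts braking later, the follower is never slower than the leader, so the closest approach is when both have stopped.
Minimum gap = 158.267 − 114.101 = 44.166 m.

Minimum gap ≈ 44.2 m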